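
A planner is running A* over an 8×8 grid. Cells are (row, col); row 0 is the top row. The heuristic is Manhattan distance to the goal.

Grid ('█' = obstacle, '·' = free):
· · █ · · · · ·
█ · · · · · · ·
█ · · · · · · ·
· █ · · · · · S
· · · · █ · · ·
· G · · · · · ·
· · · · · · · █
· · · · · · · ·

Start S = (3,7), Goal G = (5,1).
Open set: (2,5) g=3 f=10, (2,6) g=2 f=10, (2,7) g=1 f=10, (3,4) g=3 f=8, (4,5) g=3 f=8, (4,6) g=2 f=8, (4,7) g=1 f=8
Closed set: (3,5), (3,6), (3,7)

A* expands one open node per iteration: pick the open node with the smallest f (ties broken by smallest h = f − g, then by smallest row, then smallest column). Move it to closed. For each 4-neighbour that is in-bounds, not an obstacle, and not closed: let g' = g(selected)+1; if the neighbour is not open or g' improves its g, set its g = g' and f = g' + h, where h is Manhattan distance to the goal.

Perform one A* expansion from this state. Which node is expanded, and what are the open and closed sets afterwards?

step 1: expand (3,4) (f=8, h=5) → closed; open now [(2,4) g=4 f=10, (2,5) g=3 f=10, (2,6) g=2 f=10, (2,7) g=1 f=10, (3,3) g=4 f=8, (4,5) g=3 f=8, (4,6) g=2 f=8, (4,7) g=1 f=8]

expanded=(3,4); open=[(2,4) g=4 f=10, (2,5) g=3 f=10, (2,6) g=2 f=10, (2,7) g=1 f=10, (3,3) g=4 f=8, (4,5) g=3 f=8, (4,6) g=2 f=8, (4,7) g=1 f=8]; closed=[(3,4), (3,5), (3,6), (3,7)]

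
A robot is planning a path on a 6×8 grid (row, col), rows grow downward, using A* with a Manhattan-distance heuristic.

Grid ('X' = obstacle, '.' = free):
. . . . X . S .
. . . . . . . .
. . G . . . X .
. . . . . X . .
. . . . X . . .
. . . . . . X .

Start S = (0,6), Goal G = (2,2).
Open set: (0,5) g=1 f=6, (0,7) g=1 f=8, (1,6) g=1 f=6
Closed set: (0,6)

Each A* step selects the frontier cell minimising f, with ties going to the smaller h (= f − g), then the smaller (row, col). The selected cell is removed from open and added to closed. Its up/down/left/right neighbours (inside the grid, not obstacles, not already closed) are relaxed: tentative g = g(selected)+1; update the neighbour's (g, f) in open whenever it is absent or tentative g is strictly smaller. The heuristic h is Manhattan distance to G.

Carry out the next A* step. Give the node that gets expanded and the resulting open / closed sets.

step 1: expand (0,5) (f=6, h=5) → closed; open now [(0,7) g=1 f=8, (1,5) g=2 f=6, (1,6) g=1 f=6]

expanded=(0,5); open=[(0,7) g=1 f=8, (1,5) g=2 f=6, (1,6) g=1 f=6]; closed=[(0,5), (0,6)]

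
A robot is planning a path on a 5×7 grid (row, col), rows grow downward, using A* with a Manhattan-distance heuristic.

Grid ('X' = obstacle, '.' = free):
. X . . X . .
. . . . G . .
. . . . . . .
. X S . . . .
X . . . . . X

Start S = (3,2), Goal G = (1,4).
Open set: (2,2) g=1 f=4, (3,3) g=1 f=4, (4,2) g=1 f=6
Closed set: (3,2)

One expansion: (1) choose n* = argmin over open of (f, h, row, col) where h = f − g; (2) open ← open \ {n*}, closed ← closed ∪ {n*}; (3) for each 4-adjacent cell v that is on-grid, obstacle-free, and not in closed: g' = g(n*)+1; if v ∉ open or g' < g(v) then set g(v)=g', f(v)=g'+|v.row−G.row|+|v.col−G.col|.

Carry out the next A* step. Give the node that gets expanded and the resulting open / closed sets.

step 1: expand (2,2) (f=4, h=3) → closed; open now [(1,2) g=2 f=4, (2,1) g=2 f=6, (2,3) g=2 f=4, (3,3) g=1 f=4, (4,2) g=1 f=6]

expanded=(2,2); open=[(1,2) g=2 f=4, (2,1) g=2 f=6, (2,3) g=2 f=4, (3,3) g=1 f=4, (4,2) g=1 f=6]; closed=[(2,2), (3,2)]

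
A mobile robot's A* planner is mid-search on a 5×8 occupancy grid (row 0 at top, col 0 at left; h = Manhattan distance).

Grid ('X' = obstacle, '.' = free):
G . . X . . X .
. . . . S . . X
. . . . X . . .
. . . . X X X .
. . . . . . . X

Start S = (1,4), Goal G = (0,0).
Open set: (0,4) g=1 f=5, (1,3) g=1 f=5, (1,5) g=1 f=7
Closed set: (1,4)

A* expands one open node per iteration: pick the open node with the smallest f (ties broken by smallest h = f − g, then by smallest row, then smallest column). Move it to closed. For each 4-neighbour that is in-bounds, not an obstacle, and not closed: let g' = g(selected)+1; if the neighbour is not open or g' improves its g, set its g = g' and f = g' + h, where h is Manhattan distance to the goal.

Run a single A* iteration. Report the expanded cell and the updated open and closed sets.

expanded=(0,4); open=[(0,5) g=2 f=7, (1,3) g=1 f=5, (1,5) g=1 f=7]; closed=[(0,4), (1,4)]

step 1: expand (0,4) (f=5, h=4) → closed; open now [(0,5) g=2 f=7, (1,3) g=1 f=5, (1,5) g=1 f=7]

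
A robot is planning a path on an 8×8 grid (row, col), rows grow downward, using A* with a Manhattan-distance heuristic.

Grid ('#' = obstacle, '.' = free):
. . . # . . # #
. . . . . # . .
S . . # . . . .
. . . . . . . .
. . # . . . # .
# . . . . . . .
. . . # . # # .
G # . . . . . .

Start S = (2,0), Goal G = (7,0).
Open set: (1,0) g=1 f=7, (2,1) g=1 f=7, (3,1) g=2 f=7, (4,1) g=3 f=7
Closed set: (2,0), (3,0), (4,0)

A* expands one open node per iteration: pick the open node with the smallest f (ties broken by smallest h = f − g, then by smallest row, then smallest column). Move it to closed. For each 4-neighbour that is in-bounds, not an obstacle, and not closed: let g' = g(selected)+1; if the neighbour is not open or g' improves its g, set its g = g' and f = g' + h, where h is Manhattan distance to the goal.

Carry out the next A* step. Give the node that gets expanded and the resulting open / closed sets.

expanded=(4,1); open=[(1,0) g=1 f=7, (2,1) g=1 f=7, (3,1) g=2 f=7, (5,1) g=4 f=7]; closed=[(2,0), (3,0), (4,0), (4,1)]

step 1: expand (4,1) (f=7, h=4) → closed; open now [(1,0) g=1 f=7, (2,1) g=1 f=7, (3,1) g=2 f=7, (5,1) g=4 f=7]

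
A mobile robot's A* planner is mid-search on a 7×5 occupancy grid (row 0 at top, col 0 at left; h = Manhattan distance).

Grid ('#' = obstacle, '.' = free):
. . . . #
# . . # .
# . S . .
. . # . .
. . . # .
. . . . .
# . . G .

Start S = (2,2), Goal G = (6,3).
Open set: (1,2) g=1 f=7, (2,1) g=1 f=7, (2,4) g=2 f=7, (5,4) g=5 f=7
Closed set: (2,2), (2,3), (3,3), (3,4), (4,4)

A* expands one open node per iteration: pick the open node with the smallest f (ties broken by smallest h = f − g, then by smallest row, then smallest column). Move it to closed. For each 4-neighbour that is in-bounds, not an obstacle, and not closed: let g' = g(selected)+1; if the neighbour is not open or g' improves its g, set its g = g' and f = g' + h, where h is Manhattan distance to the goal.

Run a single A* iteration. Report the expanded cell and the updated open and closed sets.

step 1: expand (5,4) (f=7, h=2) → closed; open now [(1,2) g=1 f=7, (2,1) g=1 f=7, (2,4) g=2 f=7, (5,3) g=6 f=7, (6,4) g=6 f=7]

expanded=(5,4); open=[(1,2) g=1 f=7, (2,1) g=1 f=7, (2,4) g=2 f=7, (5,3) g=6 f=7, (6,4) g=6 f=7]; closed=[(2,2), (2,3), (3,3), (3,4), (4,4), (5,4)]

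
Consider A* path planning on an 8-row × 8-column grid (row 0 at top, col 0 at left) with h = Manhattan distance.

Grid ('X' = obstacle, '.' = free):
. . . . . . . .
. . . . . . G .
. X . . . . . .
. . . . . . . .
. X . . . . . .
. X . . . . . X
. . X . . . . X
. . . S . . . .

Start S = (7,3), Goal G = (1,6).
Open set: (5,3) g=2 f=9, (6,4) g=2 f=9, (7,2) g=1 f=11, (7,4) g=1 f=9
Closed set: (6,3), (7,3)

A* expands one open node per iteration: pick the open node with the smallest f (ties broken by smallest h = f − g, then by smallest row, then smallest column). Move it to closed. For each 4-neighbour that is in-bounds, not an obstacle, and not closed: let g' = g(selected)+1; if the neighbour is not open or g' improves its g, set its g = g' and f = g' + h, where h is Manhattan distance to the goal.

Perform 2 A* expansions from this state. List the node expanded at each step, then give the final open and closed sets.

step 1: expand (5,3) (f=9, h=7) → closed; open now [(4,3) g=3 f=9, (5,2) g=3 f=11, (5,4) g=3 f=9, (6,4) g=2 f=9, (7,2) g=1 f=11, (7,4) g=1 f=9]
step 2: expand (4,3) (f=9, h=6) → closed; open now [(3,3) g=4 f=9, (4,2) g=4 f=11, (4,4) g=4 f=9, (5,2) g=3 f=11, (5,4) g=3 f=9, (6,4) g=2 f=9, (7,2) g=1 f=11, (7,4) g=1 f=9]

order=[(5,3) → (4,3)]; open=[(3,3) g=4 f=9, (4,2) g=4 f=11, (4,4) g=4 f=9, (5,2) g=3 f=11, (5,4) g=3 f=9, (6,4) g=2 f=9, (7,2) g=1 f=11, (7,4) g=1 f=9]; closed=[(4,3), (5,3), (6,3), (7,3)]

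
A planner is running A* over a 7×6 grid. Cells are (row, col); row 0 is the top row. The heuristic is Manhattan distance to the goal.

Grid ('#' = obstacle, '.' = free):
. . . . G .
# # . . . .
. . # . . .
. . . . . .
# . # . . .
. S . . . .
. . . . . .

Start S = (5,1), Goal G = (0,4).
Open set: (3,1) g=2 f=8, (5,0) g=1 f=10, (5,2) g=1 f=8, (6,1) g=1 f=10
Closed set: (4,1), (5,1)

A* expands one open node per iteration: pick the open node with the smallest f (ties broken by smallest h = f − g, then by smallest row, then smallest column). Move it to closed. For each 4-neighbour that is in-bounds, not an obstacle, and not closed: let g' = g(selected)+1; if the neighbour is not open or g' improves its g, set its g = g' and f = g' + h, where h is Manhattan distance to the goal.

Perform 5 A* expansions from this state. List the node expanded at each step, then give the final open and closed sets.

order=[(3,1) → (2,1) → (3,2) → (3,3) → (2,3)]; open=[(1,3) g=6 f=8, (2,0) g=4 f=10, (2,4) g=6 f=8, (3,0) g=3 f=10, (3,4) g=5 f=8, (4,3) g=5 f=10, (5,0) g=1 f=10, (5,2) g=1 f=8, (6,1) g=1 f=10]; closed=[(2,1), (2,3), (3,1), (3,2), (3,3), (4,1), (5,1)]

step 1: expand (3,1) (f=8, h=6) → closed; open now [(2,1) g=3 f=8, (3,0) g=3 f=10, (3,2) g=3 f=8, (5,0) g=1 f=10, (5,2) g=1 f=8, (6,1) g=1 f=10]
step 2: expand (2,1) (f=8, h=5) → closed; open now [(2,0) g=4 f=10, (3,0) g=3 f=10, (3,2) g=3 f=8, (5,0) g=1 f=10, (5,2) g=1 f=8, (6,1) g=1 f=10]
step 3: expand (3,2) (f=8, h=5) → closed; open now [(2,0) g=4 f=10, (3,0) g=3 f=10, (3,3) g=4 f=8, (5,0) g=1 f=10, (5,2) g=1 f=8, (6,1) g=1 f=10]
step 4: expand (3,3) (f=8, h=4) → closed; open now [(2,0) g=4 f=10, (2,3) g=5 f=8, (3,0) g=3 f=10, (3,4) g=5 f=8, (4,3) g=5 f=10, (5,0) g=1 f=10, (5,2) g=1 f=8, (6,1) g=1 f=10]
step 5: expand (2,3) (f=8, h=3) → closed; open now [(1,3) g=6 f=8, (2,0) g=4 f=10, (2,4) g=6 f=8, (3,0) g=3 f=10, (3,4) g=5 f=8, (4,3) g=5 f=10, (5,0) g=1 f=10, (5,2) g=1 f=8, (6,1) g=1 f=10]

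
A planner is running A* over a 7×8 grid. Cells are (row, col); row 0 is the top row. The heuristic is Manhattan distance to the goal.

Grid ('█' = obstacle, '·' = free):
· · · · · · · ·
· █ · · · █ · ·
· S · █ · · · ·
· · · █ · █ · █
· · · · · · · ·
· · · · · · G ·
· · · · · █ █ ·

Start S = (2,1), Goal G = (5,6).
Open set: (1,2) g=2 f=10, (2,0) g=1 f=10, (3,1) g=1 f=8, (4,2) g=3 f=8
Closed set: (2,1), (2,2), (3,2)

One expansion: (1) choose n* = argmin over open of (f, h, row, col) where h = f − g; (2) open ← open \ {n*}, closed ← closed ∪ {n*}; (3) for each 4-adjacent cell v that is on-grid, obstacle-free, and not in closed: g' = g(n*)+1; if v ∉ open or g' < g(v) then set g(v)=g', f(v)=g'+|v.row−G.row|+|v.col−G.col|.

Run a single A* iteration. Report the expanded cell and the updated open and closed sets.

step 1: expand (4,2) (f=8, h=5) → closed; open now [(1,2) g=2 f=10, (2,0) g=1 f=10, (3,1) g=1 f=8, (4,1) g=4 f=10, (4,3) g=4 f=8, (5,2) g=4 f=8]

expanded=(4,2); open=[(1,2) g=2 f=10, (2,0) g=1 f=10, (3,1) g=1 f=8, (4,1) g=4 f=10, (4,3) g=4 f=8, (5,2) g=4 f=8]; closed=[(2,1), (2,2), (3,2), (4,2)]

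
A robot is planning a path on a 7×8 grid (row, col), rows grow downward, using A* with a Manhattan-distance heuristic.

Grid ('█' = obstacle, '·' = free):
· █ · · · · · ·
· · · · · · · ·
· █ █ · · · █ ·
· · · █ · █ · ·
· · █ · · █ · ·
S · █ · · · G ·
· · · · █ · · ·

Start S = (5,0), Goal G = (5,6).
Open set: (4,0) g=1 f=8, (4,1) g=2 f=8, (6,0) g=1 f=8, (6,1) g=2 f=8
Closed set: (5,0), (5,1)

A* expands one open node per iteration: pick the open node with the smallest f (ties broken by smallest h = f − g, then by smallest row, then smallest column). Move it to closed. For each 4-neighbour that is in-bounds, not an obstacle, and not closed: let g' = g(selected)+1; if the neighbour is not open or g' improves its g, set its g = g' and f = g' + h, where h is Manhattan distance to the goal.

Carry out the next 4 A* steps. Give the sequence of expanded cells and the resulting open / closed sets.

order=[(4,1) → (6,1) → (6,2) → (6,3)]; open=[(3,1) g=3 f=10, (4,0) g=1 f=8, (5,3) g=5 f=8, (6,0) g=1 f=8]; closed=[(4,1), (5,0), (5,1), (6,1), (6,2), (6,3)]

step 1: expand (4,1) (f=8, h=6) → closed; open now [(3,1) g=3 f=10, (4,0) g=1 f=8, (6,0) g=1 f=8, (6,1) g=2 f=8]
step 2: expand (6,1) (f=8, h=6) → closed; open now [(3,1) g=3 f=10, (4,0) g=1 f=8, (6,0) g=1 f=8, (6,2) g=3 f=8]
step 3: expand (6,2) (f=8, h=5) → closed; open now [(3,1) g=3 f=10, (4,0) g=1 f=8, (6,0) g=1 f=8, (6,3) g=4 f=8]
step 4: expand (6,3) (f=8, h=4) → closed; open now [(3,1) g=3 f=10, (4,0) g=1 f=8, (5,3) g=5 f=8, (6,0) g=1 f=8]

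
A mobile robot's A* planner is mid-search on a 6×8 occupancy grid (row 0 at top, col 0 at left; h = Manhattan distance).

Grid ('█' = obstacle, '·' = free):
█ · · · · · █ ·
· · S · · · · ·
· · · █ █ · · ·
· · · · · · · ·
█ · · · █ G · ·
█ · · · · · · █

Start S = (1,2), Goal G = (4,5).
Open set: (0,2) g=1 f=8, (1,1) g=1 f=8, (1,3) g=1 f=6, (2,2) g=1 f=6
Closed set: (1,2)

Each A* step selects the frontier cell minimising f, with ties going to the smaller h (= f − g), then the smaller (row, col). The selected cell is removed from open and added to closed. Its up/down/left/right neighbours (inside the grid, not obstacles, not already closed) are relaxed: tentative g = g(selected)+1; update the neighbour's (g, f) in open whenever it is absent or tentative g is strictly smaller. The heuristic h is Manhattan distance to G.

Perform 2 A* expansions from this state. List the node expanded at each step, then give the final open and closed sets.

order=[(1,3) → (1,4)]; open=[(0,2) g=1 f=8, (0,3) g=2 f=8, (0,4) g=3 f=8, (1,1) g=1 f=8, (1,5) g=3 f=6, (2,2) g=1 f=6]; closed=[(1,2), (1,3), (1,4)]

step 1: expand (1,3) (f=6, h=5) → closed; open now [(0,2) g=1 f=8, (0,3) g=2 f=8, (1,1) g=1 f=8, (1,4) g=2 f=6, (2,2) g=1 f=6]
step 2: expand (1,4) (f=6, h=4) → closed; open now [(0,2) g=1 f=8, (0,3) g=2 f=8, (0,4) g=3 f=8, (1,1) g=1 f=8, (1,5) g=3 f=6, (2,2) g=1 f=6]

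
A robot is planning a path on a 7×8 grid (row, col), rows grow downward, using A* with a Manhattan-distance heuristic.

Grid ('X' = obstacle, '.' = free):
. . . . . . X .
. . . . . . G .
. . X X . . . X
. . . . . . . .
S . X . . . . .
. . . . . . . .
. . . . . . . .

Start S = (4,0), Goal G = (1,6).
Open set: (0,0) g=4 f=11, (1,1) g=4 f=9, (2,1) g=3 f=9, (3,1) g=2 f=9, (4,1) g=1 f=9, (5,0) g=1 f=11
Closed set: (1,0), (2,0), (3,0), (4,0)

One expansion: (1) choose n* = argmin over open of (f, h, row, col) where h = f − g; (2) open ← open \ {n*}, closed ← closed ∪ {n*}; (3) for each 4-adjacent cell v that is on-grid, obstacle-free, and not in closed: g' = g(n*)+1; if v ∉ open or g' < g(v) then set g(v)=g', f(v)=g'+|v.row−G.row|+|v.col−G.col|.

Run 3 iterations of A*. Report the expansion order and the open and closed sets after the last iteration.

order=[(1,1) → (1,2) → (1,3)]; open=[(0,0) g=4 f=11, (0,1) g=5 f=11, (0,2) g=6 f=11, (0,3) g=7 f=11, (1,4) g=7 f=9, (2,1) g=3 f=9, (3,1) g=2 f=9, (4,1) g=1 f=9, (5,0) g=1 f=11]; closed=[(1,0), (1,1), (1,2), (1,3), (2,0), (3,0), (4,0)]

step 1: expand (1,1) (f=9, h=5) → closed; open now [(0,0) g=4 f=11, (0,1) g=5 f=11, (1,2) g=5 f=9, (2,1) g=3 f=9, (3,1) g=2 f=9, (4,1) g=1 f=9, (5,0) g=1 f=11]
step 2: expand (1,2) (f=9, h=4) → closed; open now [(0,0) g=4 f=11, (0,1) g=5 f=11, (0,2) g=6 f=11, (1,3) g=6 f=9, (2,1) g=3 f=9, (3,1) g=2 f=9, (4,1) g=1 f=9, (5,0) g=1 f=11]
step 3: expand (1,3) (f=9, h=3) → closed; open now [(0,0) g=4 f=11, (0,1) g=5 f=11, (0,2) g=6 f=11, (0,3) g=7 f=11, (1,4) g=7 f=9, (2,1) g=3 f=9, (3,1) g=2 f=9, (4,1) g=1 f=9, (5,0) g=1 f=11]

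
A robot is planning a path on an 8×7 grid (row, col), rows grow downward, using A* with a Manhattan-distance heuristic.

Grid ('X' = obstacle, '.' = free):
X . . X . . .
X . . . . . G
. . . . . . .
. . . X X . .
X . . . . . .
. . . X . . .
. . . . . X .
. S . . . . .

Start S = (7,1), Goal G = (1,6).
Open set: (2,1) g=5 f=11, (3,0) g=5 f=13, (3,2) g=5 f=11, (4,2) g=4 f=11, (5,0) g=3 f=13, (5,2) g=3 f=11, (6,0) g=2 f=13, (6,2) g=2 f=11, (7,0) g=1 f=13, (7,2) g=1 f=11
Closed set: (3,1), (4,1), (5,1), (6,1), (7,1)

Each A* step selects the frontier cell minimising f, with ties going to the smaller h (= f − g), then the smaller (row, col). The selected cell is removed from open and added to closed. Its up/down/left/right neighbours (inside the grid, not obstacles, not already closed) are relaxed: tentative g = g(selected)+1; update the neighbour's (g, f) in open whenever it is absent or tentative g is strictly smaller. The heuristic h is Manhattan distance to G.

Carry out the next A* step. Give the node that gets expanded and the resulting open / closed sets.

step 1: expand (2,1) (f=11, h=6) → closed; open now [(1,1) g=6 f=11, (2,0) g=6 f=13, (2,2) g=6 f=11, (3,0) g=5 f=13, (3,2) g=5 f=11, (4,2) g=4 f=11, (5,0) g=3 f=13, (5,2) g=3 f=11, (6,0) g=2 f=13, (6,2) g=2 f=11, (7,0) g=1 f=13, (7,2) g=1 f=11]

expanded=(2,1); open=[(1,1) g=6 f=11, (2,0) g=6 f=13, (2,2) g=6 f=11, (3,0) g=5 f=13, (3,2) g=5 f=11, (4,2) g=4 f=11, (5,0) g=3 f=13, (5,2) g=3 f=11, (6,0) g=2 f=13, (6,2) g=2 f=11, (7,0) g=1 f=13, (7,2) g=1 f=11]; closed=[(2,1), (3,1), (4,1), (5,1), (6,1), (7,1)]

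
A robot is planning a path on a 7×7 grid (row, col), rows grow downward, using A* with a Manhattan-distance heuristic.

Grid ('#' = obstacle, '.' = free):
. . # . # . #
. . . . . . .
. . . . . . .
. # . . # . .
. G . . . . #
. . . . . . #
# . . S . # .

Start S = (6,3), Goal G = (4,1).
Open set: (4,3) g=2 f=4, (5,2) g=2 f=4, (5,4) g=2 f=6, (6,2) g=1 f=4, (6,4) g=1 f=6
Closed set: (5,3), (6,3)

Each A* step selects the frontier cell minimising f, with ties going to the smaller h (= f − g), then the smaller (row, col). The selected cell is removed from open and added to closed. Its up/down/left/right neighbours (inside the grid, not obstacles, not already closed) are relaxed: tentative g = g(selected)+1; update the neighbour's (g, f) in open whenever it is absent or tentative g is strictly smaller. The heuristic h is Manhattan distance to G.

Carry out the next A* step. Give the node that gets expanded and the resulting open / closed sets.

expanded=(4,3); open=[(3,3) g=3 f=6, (4,2) g=3 f=4, (4,4) g=3 f=6, (5,2) g=2 f=4, (5,4) g=2 f=6, (6,2) g=1 f=4, (6,4) g=1 f=6]; closed=[(4,3), (5,3), (6,3)]

step 1: expand (4,3) (f=4, h=2) → closed; open now [(3,3) g=3 f=6, (4,2) g=3 f=4, (4,4) g=3 f=6, (5,2) g=2 f=4, (5,4) g=2 f=6, (6,2) g=1 f=4, (6,4) g=1 f=6]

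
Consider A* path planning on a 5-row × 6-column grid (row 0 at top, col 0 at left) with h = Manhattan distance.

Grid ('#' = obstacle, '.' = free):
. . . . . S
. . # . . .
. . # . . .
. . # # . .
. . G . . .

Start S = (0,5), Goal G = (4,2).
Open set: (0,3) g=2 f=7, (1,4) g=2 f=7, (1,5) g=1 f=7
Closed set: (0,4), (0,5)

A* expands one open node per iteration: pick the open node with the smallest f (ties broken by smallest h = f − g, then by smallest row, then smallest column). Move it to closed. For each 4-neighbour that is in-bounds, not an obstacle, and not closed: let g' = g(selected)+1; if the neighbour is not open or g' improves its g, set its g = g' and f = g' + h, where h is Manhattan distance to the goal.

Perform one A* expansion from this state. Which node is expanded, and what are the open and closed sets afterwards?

step 1: expand (0,3) (f=7, h=5) → closed; open now [(0,2) g=3 f=7, (1,3) g=3 f=7, (1,4) g=2 f=7, (1,5) g=1 f=7]

expanded=(0,3); open=[(0,2) g=3 f=7, (1,3) g=3 f=7, (1,4) g=2 f=7, (1,5) g=1 f=7]; closed=[(0,3), (0,4), (0,5)]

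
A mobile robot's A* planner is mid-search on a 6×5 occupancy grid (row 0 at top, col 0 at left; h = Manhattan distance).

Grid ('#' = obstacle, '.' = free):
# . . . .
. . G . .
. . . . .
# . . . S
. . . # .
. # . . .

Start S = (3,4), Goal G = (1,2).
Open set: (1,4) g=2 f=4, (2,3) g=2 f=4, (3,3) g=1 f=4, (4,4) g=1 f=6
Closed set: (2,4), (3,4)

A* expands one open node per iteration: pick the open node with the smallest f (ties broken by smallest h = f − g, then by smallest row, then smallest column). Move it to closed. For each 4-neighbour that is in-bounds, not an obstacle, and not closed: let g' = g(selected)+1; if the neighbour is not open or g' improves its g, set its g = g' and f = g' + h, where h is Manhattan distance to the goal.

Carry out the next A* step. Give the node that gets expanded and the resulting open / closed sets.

step 1: expand (1,4) (f=4, h=2) → closed; open now [(0,4) g=3 f=6, (1,3) g=3 f=4, (2,3) g=2 f=4, (3,3) g=1 f=4, (4,4) g=1 f=6]

expanded=(1,4); open=[(0,4) g=3 f=6, (1,3) g=3 f=4, (2,3) g=2 f=4, (3,3) g=1 f=4, (4,4) g=1 f=6]; closed=[(1,4), (2,4), (3,4)]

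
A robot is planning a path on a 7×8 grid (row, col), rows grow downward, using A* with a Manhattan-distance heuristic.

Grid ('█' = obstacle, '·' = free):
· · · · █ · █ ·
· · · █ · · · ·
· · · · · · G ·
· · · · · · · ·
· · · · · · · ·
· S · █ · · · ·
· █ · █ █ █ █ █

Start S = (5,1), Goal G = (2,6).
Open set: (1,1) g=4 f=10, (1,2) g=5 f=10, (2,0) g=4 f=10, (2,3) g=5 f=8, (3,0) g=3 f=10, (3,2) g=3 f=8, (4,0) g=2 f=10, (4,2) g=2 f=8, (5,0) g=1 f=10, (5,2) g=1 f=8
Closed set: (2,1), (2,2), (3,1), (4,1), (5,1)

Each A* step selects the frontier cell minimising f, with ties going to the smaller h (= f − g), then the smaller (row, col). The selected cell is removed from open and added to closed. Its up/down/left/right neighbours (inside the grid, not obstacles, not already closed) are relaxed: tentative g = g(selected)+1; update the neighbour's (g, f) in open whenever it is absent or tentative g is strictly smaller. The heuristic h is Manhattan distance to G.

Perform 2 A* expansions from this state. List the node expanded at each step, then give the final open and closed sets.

order=[(2,3) → (2,4)]; open=[(1,1) g=4 f=10, (1,2) g=5 f=10, (1,4) g=7 f=10, (2,0) g=4 f=10, (2,5) g=7 f=8, (3,0) g=3 f=10, (3,2) g=3 f=8, (3,3) g=6 f=10, (3,4) g=7 f=10, (4,0) g=2 f=10, (4,2) g=2 f=8, (5,0) g=1 f=10, (5,2) g=1 f=8]; closed=[(2,1), (2,2), (2,3), (2,4), (3,1), (4,1), (5,1)]

step 1: expand (2,3) (f=8, h=3) → closed; open now [(1,1) g=4 f=10, (1,2) g=5 f=10, (2,0) g=4 f=10, (2,4) g=6 f=8, (3,0) g=3 f=10, (3,2) g=3 f=8, (3,3) g=6 f=10, (4,0) g=2 f=10, (4,2) g=2 f=8, (5,0) g=1 f=10, (5,2) g=1 f=8]
step 2: expand (2,4) (f=8, h=2) → closed; open now [(1,1) g=4 f=10, (1,2) g=5 f=10, (1,4) g=7 f=10, (2,0) g=4 f=10, (2,5) g=7 f=8, (3,0) g=3 f=10, (3,2) g=3 f=8, (3,3) g=6 f=10, (3,4) g=7 f=10, (4,0) g=2 f=10, (4,2) g=2 f=8, (5,0) g=1 f=10, (5,2) g=1 f=8]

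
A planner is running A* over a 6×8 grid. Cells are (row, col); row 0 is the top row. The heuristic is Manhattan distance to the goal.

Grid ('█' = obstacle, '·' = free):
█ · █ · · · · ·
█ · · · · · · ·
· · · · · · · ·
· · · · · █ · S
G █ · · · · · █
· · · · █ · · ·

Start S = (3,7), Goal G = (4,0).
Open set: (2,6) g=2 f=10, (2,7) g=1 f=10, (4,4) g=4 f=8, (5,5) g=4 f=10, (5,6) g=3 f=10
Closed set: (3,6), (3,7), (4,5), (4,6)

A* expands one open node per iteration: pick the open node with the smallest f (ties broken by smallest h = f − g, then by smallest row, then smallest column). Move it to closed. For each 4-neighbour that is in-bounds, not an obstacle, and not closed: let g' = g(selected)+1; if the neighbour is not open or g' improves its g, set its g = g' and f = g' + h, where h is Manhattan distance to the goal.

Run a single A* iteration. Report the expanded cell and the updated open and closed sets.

expanded=(4,4); open=[(2,6) g=2 f=10, (2,7) g=1 f=10, (3,4) g=5 f=10, (4,3) g=5 f=8, (5,5) g=4 f=10, (5,6) g=3 f=10]; closed=[(3,6), (3,7), (4,4), (4,5), (4,6)]

step 1: expand (4,4) (f=8, h=4) → closed; open now [(2,6) g=2 f=10, (2,7) g=1 f=10, (3,4) g=5 f=10, (4,3) g=5 f=8, (5,5) g=4 f=10, (5,6) g=3 f=10]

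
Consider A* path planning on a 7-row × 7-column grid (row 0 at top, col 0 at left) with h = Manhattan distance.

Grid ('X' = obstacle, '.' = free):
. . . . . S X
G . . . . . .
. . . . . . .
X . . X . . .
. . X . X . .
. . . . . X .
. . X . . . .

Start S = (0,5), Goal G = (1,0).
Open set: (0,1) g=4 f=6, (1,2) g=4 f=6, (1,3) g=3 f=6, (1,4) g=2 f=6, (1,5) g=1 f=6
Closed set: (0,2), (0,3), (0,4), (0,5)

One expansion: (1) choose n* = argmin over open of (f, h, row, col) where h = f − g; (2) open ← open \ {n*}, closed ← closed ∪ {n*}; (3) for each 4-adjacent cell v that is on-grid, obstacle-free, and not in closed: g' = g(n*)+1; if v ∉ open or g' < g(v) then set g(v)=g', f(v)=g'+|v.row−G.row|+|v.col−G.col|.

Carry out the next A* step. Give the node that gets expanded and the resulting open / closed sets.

expanded=(0,1); open=[(0,0) g=5 f=6, (1,1) g=5 f=6, (1,2) g=4 f=6, (1,3) g=3 f=6, (1,4) g=2 f=6, (1,5) g=1 f=6]; closed=[(0,1), (0,2), (0,3), (0,4), (0,5)]

step 1: expand (0,1) (f=6, h=2) → closed; open now [(0,0) g=5 f=6, (1,1) g=5 f=6, (1,2) g=4 f=6, (1,3) g=3 f=6, (1,4) g=2 f=6, (1,5) g=1 f=6]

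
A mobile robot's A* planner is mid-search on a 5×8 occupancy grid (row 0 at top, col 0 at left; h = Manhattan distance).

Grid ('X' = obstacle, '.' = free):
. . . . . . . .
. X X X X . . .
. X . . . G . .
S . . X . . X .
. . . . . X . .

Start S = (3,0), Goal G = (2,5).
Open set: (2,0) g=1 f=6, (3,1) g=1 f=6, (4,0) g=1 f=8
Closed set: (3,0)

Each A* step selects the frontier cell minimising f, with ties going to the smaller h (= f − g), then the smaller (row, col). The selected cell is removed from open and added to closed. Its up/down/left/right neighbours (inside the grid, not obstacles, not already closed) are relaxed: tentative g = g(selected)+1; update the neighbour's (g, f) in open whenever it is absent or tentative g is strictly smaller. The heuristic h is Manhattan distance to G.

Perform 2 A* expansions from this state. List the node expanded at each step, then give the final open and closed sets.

order=[(2,0) → (3,1)]; open=[(1,0) g=2 f=8, (3,2) g=2 f=6, (4,0) g=1 f=8, (4,1) g=2 f=8]; closed=[(2,0), (3,0), (3,1)]

step 1: expand (2,0) (f=6, h=5) → closed; open now [(1,0) g=2 f=8, (3,1) g=1 f=6, (4,0) g=1 f=8]
step 2: expand (3,1) (f=6, h=5) → closed; open now [(1,0) g=2 f=8, (3,2) g=2 f=6, (4,0) g=1 f=8, (4,1) g=2 f=8]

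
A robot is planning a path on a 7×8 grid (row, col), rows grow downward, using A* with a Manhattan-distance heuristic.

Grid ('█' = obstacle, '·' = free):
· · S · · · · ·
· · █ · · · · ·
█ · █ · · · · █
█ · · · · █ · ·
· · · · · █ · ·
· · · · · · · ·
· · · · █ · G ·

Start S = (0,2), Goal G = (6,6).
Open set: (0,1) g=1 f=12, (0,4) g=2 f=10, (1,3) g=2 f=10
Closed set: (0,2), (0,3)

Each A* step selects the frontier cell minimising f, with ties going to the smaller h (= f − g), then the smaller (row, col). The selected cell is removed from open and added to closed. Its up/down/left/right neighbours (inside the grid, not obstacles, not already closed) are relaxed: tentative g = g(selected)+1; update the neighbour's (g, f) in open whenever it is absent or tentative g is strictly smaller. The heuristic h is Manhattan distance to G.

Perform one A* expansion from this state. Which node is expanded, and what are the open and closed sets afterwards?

expanded=(0,4); open=[(0,1) g=1 f=12, (0,5) g=3 f=10, (1,3) g=2 f=10, (1,4) g=3 f=10]; closed=[(0,2), (0,3), (0,4)]

step 1: expand (0,4) (f=10, h=8) → closed; open now [(0,1) g=1 f=12, (0,5) g=3 f=10, (1,3) g=2 f=10, (1,4) g=3 f=10]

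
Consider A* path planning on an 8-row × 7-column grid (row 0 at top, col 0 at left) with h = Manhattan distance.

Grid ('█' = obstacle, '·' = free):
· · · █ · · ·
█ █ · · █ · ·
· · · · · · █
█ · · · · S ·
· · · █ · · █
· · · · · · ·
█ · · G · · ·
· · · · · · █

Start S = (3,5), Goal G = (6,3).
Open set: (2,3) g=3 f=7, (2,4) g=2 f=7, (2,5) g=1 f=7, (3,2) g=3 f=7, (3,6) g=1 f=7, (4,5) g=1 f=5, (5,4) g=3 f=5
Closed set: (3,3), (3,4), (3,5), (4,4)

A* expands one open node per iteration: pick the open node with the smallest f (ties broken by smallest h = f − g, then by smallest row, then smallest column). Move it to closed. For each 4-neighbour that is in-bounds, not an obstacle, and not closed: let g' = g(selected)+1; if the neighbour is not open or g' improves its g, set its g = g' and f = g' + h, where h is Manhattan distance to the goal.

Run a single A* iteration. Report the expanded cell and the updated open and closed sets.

expanded=(5,4); open=[(2,3) g=3 f=7, (2,4) g=2 f=7, (2,5) g=1 f=7, (3,2) g=3 f=7, (3,6) g=1 f=7, (4,5) g=1 f=5, (5,3) g=4 f=5, (5,5) g=4 f=7, (6,4) g=4 f=5]; closed=[(3,3), (3,4), (3,5), (4,4), (5,4)]

step 1: expand (5,4) (f=5, h=2) → closed; open now [(2,3) g=3 f=7, (2,4) g=2 f=7, (2,5) g=1 f=7, (3,2) g=3 f=7, (3,6) g=1 f=7, (4,5) g=1 f=5, (5,3) g=4 f=5, (5,5) g=4 f=7, (6,4) g=4 f=5]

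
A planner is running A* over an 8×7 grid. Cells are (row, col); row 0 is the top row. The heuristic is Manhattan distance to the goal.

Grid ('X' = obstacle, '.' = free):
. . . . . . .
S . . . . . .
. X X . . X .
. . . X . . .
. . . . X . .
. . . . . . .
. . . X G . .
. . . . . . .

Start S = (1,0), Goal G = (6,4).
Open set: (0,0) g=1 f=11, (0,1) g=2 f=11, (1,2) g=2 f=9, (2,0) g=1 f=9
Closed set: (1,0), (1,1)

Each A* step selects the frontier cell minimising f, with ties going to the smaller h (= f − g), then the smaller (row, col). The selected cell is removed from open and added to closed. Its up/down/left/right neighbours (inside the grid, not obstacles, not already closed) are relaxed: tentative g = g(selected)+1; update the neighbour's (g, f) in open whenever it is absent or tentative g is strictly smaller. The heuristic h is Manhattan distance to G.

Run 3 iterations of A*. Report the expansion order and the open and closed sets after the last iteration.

step 1: expand (1,2) (f=9, h=7) → closed; open now [(0,0) g=1 f=11, (0,1) g=2 f=11, (0,2) g=3 f=11, (1,3) g=3 f=9, (2,0) g=1 f=9]
step 2: expand (1,3) (f=9, h=6) → closed; open now [(0,0) g=1 f=11, (0,1) g=2 f=11, (0,2) g=3 f=11, (0,3) g=4 f=11, (1,4) g=4 f=9, (2,0) g=1 f=9, (2,3) g=4 f=9]
step 3: expand (1,4) (f=9, h=5) → closed; open now [(0,0) g=1 f=11, (0,1) g=2 f=11, (0,2) g=3 f=11, (0,3) g=4 f=11, (0,4) g=5 f=11, (1,5) g=5 f=11, (2,0) g=1 f=9, (2,3) g=4 f=9, (2,4) g=5 f=9]

order=[(1,2) → (1,3) → (1,4)]; open=[(0,0) g=1 f=11, (0,1) g=2 f=11, (0,2) g=3 f=11, (0,3) g=4 f=11, (0,4) g=5 f=11, (1,5) g=5 f=11, (2,0) g=1 f=9, (2,3) g=4 f=9, (2,4) g=5 f=9]; closed=[(1,0), (1,1), (1,2), (1,3), (1,4)]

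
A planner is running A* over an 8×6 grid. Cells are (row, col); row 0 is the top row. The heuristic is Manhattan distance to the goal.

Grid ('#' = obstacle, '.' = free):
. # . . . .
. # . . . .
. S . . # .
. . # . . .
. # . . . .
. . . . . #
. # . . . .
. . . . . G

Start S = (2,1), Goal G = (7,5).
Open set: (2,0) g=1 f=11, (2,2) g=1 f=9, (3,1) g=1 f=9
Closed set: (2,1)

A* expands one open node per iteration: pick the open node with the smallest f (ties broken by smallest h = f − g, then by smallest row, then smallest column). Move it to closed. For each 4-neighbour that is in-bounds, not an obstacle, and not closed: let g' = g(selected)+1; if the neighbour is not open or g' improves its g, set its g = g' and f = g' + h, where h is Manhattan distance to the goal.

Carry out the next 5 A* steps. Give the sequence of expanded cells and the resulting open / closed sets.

step 1: expand (2,2) (f=9, h=8) → closed; open now [(1,2) g=2 f=11, (2,0) g=1 f=11, (2,3) g=2 f=9, (3,1) g=1 f=9]
step 2: expand (2,3) (f=9, h=7) → closed; open now [(1,2) g=2 f=11, (1,3) g=3 f=11, (2,0) g=1 f=11, (3,1) g=1 f=9, (3,3) g=3 f=9]
step 3: expand (3,3) (f=9, h=6) → closed; open now [(1,2) g=2 f=11, (1,3) g=3 f=11, (2,0) g=1 f=11, (3,1) g=1 f=9, (3,4) g=4 f=9, (4,3) g=4 f=9]
step 4: expand (3,4) (f=9, h=5) → closed; open now [(1,2) g=2 f=11, (1,3) g=3 f=11, (2,0) g=1 f=11, (3,1) g=1 f=9, (3,5) g=5 f=9, (4,3) g=4 f=9, (4,4) g=5 f=9]
step 5: expand (3,5) (f=9, h=4) → closed; open now [(1,2) g=2 f=11, (1,3) g=3 f=11, (2,0) g=1 f=11, (2,5) g=6 f=11, (3,1) g=1 f=9, (4,3) g=4 f=9, (4,4) g=5 f=9, (4,5) g=6 f=9]

order=[(2,2) → (2,3) → (3,3) → (3,4) → (3,5)]; open=[(1,2) g=2 f=11, (1,3) g=3 f=11, (2,0) g=1 f=11, (2,5) g=6 f=11, (3,1) g=1 f=9, (4,3) g=4 f=9, (4,4) g=5 f=9, (4,5) g=6 f=9]; closed=[(2,1), (2,2), (2,3), (3,3), (3,4), (3,5)]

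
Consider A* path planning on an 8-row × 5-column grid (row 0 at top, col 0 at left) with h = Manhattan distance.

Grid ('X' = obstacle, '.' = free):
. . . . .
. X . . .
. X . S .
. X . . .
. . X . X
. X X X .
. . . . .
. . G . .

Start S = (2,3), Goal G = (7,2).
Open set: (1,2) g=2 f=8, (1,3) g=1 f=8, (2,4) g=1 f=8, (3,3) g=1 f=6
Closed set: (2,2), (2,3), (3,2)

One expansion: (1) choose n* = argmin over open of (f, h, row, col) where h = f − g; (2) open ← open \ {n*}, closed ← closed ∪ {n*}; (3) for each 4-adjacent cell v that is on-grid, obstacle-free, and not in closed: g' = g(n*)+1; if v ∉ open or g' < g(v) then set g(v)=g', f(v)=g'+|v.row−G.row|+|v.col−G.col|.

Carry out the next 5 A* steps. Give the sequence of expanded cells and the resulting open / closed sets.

order=[(3,3) → (4,3) → (1,2) → (3,4) → (1,3)]; open=[(0,2) g=3 f=10, (0,3) g=2 f=10, (1,4) g=2 f=10, (2,4) g=1 f=8]; closed=[(1,2), (1,3), (2,2), (2,3), (3,2), (3,3), (3,4), (4,3)]

step 1: expand (3,3) (f=6, h=5) → closed; open now [(1,2) g=2 f=8, (1,3) g=1 f=8, (2,4) g=1 f=8, (3,4) g=2 f=8, (4,3) g=2 f=6]
step 2: expand (4,3) (f=6, h=4) → closed; open now [(1,2) g=2 f=8, (1,3) g=1 f=8, (2,4) g=1 f=8, (3,4) g=2 f=8]
step 3: expand (1,2) (f=8, h=6) → closed; open now [(0,2) g=3 f=10, (1,3) g=1 f=8, (2,4) g=1 f=8, (3,4) g=2 f=8]
step 4: expand (3,4) (f=8, h=6) → closed; open now [(0,2) g=3 f=10, (1,3) g=1 f=8, (2,4) g=1 f=8]
step 5: expand (1,3) (f=8, h=7) → closed; open now [(0,2) g=3 f=10, (0,3) g=2 f=10, (1,4) g=2 f=10, (2,4) g=1 f=8]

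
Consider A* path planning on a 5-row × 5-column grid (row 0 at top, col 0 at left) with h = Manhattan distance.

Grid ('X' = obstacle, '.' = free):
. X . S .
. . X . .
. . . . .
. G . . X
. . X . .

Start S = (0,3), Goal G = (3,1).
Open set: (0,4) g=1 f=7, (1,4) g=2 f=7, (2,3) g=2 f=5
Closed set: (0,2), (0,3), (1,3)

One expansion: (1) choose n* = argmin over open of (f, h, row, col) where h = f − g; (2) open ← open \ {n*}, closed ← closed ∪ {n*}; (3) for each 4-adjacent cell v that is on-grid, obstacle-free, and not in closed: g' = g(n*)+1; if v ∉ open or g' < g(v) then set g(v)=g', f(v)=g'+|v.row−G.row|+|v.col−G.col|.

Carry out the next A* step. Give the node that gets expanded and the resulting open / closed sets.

expanded=(2,3); open=[(0,4) g=1 f=7, (1,4) g=2 f=7, (2,2) g=3 f=5, (2,4) g=3 f=7, (3,3) g=3 f=5]; closed=[(0,2), (0,3), (1,3), (2,3)]

step 1: expand (2,3) (f=5, h=3) → closed; open now [(0,4) g=1 f=7, (1,4) g=2 f=7, (2,2) g=3 f=5, (2,4) g=3 f=7, (3,3) g=3 f=5]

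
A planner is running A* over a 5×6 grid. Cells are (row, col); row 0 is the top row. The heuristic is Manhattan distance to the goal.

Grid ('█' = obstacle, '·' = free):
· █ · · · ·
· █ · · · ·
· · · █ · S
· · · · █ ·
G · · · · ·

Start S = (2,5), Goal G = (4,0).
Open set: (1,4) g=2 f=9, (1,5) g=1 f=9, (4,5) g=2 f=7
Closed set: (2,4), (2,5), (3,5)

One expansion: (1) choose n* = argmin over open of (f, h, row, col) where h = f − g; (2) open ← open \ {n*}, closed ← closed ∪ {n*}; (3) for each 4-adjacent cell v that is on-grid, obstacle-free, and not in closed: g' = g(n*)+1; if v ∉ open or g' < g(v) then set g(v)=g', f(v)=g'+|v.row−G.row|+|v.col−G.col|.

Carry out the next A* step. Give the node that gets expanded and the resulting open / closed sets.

step 1: expand (4,5) (f=7, h=5) → closed; open now [(1,4) g=2 f=9, (1,5) g=1 f=9, (4,4) g=3 f=7]

expanded=(4,5); open=[(1,4) g=2 f=9, (1,5) g=1 f=9, (4,4) g=3 f=7]; closed=[(2,4), (2,5), (3,5), (4,5)]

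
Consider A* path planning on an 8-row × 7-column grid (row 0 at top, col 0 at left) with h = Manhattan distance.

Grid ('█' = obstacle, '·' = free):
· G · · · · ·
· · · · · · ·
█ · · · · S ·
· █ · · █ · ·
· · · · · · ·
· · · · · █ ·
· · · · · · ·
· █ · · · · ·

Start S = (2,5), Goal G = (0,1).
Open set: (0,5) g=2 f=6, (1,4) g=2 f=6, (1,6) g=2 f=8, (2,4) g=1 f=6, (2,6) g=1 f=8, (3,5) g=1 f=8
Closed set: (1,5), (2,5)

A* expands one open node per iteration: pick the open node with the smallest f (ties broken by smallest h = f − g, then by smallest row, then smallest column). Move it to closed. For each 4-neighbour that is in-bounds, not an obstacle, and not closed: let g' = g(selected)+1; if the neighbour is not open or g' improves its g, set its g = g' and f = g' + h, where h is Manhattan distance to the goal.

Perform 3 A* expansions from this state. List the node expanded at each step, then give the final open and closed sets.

order=[(0,5) → (0,4) → (0,3)]; open=[(0,2) g=5 f=6, (0,6) g=3 f=8, (1,3) g=5 f=8, (1,4) g=2 f=6, (1,6) g=2 f=8, (2,4) g=1 f=6, (2,6) g=1 f=8, (3,5) g=1 f=8]; closed=[(0,3), (0,4), (0,5), (1,5), (2,5)]

step 1: expand (0,5) (f=6, h=4) → closed; open now [(0,4) g=3 f=6, (0,6) g=3 f=8, (1,4) g=2 f=6, (1,6) g=2 f=8, (2,4) g=1 f=6, (2,6) g=1 f=8, (3,5) g=1 f=8]
step 2: expand (0,4) (f=6, h=3) → closed; open now [(0,3) g=4 f=6, (0,6) g=3 f=8, (1,4) g=2 f=6, (1,6) g=2 f=8, (2,4) g=1 f=6, (2,6) g=1 f=8, (3,5) g=1 f=8]
step 3: expand (0,3) (f=6, h=2) → closed; open now [(0,2) g=5 f=6, (0,6) g=3 f=8, (1,3) g=5 f=8, (1,4) g=2 f=6, (1,6) g=2 f=8, (2,4) g=1 f=6, (2,6) g=1 f=8, (3,5) g=1 f=8]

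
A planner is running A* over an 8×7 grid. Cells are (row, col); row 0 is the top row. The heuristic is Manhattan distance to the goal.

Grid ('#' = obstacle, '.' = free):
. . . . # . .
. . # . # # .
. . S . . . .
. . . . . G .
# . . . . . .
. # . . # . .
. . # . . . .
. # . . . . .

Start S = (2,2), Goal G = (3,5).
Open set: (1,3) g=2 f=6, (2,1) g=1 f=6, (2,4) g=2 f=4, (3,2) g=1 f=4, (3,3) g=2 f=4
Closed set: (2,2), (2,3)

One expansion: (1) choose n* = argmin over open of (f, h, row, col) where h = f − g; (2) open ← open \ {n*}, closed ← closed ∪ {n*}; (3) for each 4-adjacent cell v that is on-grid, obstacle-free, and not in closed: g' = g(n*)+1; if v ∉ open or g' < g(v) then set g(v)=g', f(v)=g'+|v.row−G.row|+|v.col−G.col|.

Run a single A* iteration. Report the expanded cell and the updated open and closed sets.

expanded=(2,4); open=[(1,3) g=2 f=6, (2,1) g=1 f=6, (2,5) g=3 f=4, (3,2) g=1 f=4, (3,3) g=2 f=4, (3,4) g=3 f=4]; closed=[(2,2), (2,3), (2,4)]

step 1: expand (2,4) (f=4, h=2) → closed; open now [(1,3) g=2 f=6, (2,1) g=1 f=6, (2,5) g=3 f=4, (3,2) g=1 f=4, (3,3) g=2 f=4, (3,4) g=3 f=4]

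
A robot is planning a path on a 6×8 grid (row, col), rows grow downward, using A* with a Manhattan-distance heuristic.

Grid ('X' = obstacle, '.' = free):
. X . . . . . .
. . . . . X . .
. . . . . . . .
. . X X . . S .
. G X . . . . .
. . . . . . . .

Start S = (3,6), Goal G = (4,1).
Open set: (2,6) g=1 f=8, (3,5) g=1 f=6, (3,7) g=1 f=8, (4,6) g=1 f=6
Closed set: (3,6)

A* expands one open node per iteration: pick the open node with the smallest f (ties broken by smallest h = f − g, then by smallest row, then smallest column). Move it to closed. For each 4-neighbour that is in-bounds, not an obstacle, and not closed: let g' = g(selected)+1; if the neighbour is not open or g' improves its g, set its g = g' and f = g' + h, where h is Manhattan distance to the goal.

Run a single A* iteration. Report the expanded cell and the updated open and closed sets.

expanded=(3,5); open=[(2,5) g=2 f=8, (2,6) g=1 f=8, (3,4) g=2 f=6, (3,7) g=1 f=8, (4,5) g=2 f=6, (4,6) g=1 f=6]; closed=[(3,5), (3,6)]

step 1: expand (3,5) (f=6, h=5) → closed; open now [(2,5) g=2 f=8, (2,6) g=1 f=8, (3,4) g=2 f=6, (3,7) g=1 f=8, (4,5) g=2 f=6, (4,6) g=1 f=6]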